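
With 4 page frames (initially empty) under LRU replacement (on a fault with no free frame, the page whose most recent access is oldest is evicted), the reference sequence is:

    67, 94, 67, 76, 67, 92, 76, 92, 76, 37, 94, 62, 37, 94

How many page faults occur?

67: fault, frames [67]
94: fault, frames [67, 94]
67: hit
76: fault, frames [94, 67, 76]
67: hit
92: fault, frames [94, 76, 67, 92]
76: hit
92: hit
76: hit
37: fault, evict 94, frames [67, 92, 76, 37]
94: fault, evict 67, frames [92, 76, 37, 94]
62: fault, evict 92, frames [76, 37, 94, 62]
37: hit
94: hit
Page faults: 7.

7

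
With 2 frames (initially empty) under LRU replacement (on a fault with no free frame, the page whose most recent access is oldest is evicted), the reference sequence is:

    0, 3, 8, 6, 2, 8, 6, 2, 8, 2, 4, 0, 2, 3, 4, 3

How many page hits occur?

2

0 → fault, frames [0]
3 → fault, frames [0, 3]
8 → fault, evict 0, frames [3, 8]
6 → fault, evict 3, frames [8, 6]
2 → fault, evict 8, frames [6, 2]
8 → fault, evict 6, frames [2, 8]
6 → fault, evict 2, frames [8, 6]
2 → fault, evict 8, frames [6, 2]
8 → fault, evict 6, frames [2, 8]
2 → hit
4 → fault, evict 8, frames [2, 4]
0 → fault, evict 2, frames [4, 0]
2 → fault, evict 4, frames [0, 2]
3 → fault, evict 0, frames [2, 3]
4 → fault, evict 2, frames [3, 4]
3 → hit
Hits: 2.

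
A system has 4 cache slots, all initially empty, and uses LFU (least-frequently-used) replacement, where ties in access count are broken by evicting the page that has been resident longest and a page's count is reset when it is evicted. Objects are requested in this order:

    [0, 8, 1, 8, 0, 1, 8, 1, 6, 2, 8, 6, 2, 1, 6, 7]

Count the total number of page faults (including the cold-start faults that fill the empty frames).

0 → miss, frames {0}
8 → miss, frames {0,8}
1 → miss, frames {0,8,1}
8 → hit
0 → hit
1 → hit
8 → hit
1 → hit
6 → miss, frames {0,8,1,6}
2 → miss, evict 6, frames {0,8,1,2}
8 → hit
6 → miss, evict 2, frames {0,8,1,6}
2 → miss, evict 6, frames {0,8,1,2}
1 → hit
6 → miss, evict 2, frames {0,8,1,6}
7 → miss, evict 6, frames {0,8,1,7}
Page faults: 9.

9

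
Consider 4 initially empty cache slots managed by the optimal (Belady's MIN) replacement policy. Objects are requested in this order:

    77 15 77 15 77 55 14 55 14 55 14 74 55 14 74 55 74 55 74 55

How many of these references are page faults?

77 -> miss, frames (77)
15 -> miss, frames (77 15)
77 -> hit
15 -> hit
77 -> hit
55 -> miss, frames (77 15 55)
14 -> miss, frames (77 15 55 14)
55 -> hit
14 -> hit
55 -> hit
14 -> hit
74 -> miss, evict 15, frames (77 55 14 74)
55 -> hit
14 -> hit
74 -> hit
55 -> hit
74 -> hit
55 -> hit
74 -> hit
55 -> hit
Page faults: 5.

5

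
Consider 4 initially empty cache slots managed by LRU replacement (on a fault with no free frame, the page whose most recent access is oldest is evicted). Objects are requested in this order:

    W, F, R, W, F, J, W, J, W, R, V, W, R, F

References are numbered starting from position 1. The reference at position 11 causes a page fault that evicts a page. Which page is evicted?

pos 1: W → miss, frames [W]
pos 2: F → miss, frames [W, F]
pos 3: R → miss, frames [W, F, R]
pos 4: W → hit
pos 5: F → hit
pos 6: J → miss, frames [R, W, F, J]
pos 7: W → hit
pos 8: J → hit
pos 9: W → hit
pos 10: R → hit
pos 11: V → miss, evict F, frames [J, W, R, V]
At position 11, page F is evicted.

F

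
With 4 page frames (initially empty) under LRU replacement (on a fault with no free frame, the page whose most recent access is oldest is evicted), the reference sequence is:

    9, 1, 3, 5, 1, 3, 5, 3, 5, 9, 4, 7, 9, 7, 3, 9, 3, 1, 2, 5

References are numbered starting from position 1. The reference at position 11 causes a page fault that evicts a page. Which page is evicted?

pos 1: 9 -> miss, frames {9}
pos 2: 1 -> miss, frames {9,1}
pos 3: 3 -> miss, frames {9,1,3}
pos 4: 5 -> miss, frames {9,1,3,5}
pos 5: 1 -> hit
pos 6: 3 -> hit
pos 7: 5 -> hit
pos 8: 3 -> hit
pos 9: 5 -> hit
pos 10: 9 -> hit
pos 11: 4 -> miss, evict 1, frames {3,5,9,4}
At position 11, page 1 is evicted.

1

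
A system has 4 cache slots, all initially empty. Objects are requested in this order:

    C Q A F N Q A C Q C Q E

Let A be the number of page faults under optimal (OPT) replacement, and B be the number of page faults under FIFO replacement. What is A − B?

-2

Under OPT: F F F F F . . . . . . F → 6 faults.
Under FIFO: F F F F F . . F F . . F → 8 faults.
A − B = 6 − 8 = -2.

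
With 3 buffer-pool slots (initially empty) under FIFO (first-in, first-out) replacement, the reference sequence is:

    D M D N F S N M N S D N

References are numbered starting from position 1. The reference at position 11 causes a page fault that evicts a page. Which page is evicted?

S

pos 1: D → fault, frames [D]
pos 2: M → fault, frames [D, M]
pos 3: D → hit
pos 4: N → fault, frames [D, M, N]
pos 5: F → fault, evict D, frames [M, N, F]
pos 6: S → fault, evict M, frames [N, F, S]
pos 7: N → hit
pos 8: M → fault, evict N, frames [F, S, M]
pos 9: N → fault, evict F, frames [S, M, N]
pos 10: S → hit
pos 11: D → fault, evict S, frames [M, N, D]
At position 11, page S is evicted.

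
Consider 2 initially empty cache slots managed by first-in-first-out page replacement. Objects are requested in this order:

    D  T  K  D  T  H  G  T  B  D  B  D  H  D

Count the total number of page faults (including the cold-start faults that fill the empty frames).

D -> miss, frames [D]
T -> miss, frames [D, T]
K -> miss, evict D, frames [T, K]
D -> miss, evict T, frames [K, D]
T -> miss, evict K, frames [D, T]
H -> miss, evict D, frames [T, H]
G -> miss, evict T, frames [H, G]
T -> miss, evict H, frames [G, T]
B -> miss, evict G, frames [T, B]
D -> miss, evict T, frames [B, D]
B -> hit
D -> hit
H -> miss, evict B, frames [D, H]
D -> hit
Page faults: 11.

11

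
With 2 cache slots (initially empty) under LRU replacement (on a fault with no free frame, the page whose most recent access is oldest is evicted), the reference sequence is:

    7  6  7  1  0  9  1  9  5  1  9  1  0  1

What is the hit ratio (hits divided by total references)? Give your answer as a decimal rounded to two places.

7: miss, frames (7)
6: miss, frames (7 6)
7: hit
1: miss, evict 6, frames (7 1)
0: miss, evict 7, frames (1 0)
9: miss, evict 1, frames (0 9)
1: miss, evict 0, frames (9 1)
9: hit
5: miss, evict 1, frames (9 5)
1: miss, evict 9, frames (5 1)
9: miss, evict 5, frames (1 9)
1: hit
0: miss, evict 9, frames (1 0)
1: hit
Hits: 4 of 14 references → 4/14 = 0.2857.

0.29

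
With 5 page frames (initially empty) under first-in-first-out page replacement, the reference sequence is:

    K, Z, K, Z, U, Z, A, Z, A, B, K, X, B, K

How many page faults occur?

7

K -> fault, frames {K}
Z -> fault, frames {K,Z}
K -> hit
Z -> hit
U -> fault, frames {K,Z,U}
Z -> hit
A -> fault, frames {K,Z,U,A}
Z -> hit
A -> hit
B -> fault, frames {K,Z,U,A,B}
K -> hit
X -> fault, evict K, frames {Z,U,A,B,X}
B -> hit
K -> fault, evict Z, frames {U,A,B,X,K}
Page faults: 7.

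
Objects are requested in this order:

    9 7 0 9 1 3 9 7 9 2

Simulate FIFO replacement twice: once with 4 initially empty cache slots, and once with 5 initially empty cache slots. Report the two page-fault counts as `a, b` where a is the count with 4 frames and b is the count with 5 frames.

4 frames: F F F . F F F F . F → 8 faults.
5 frames: F F F . F F . . . F → 6 faults.
6 < 8: adding a frame reduced faults, as is typical.

8, 6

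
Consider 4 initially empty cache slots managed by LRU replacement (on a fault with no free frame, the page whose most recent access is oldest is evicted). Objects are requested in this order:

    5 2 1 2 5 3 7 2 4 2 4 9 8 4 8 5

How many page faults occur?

9

5 → miss, frames {5}
2 → miss, frames {5,2}
1 → miss, frames {5,2,1}
2 → hit
5 → hit
3 → miss, frames {1,2,5,3}
7 → miss, evict 1, frames {2,5,3,7}
2 → hit
4 → miss, evict 5, frames {3,7,2,4}
2 → hit
4 → hit
9 → miss, evict 3, frames {7,2,4,9}
8 → miss, evict 7, frames {2,4,9,8}
4 → hit
8 → hit
5 → miss, evict 2, frames {9,4,8,5}
Page faults: 9.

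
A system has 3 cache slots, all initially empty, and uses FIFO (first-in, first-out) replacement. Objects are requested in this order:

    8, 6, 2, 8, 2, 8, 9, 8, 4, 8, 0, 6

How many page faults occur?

8 -> fault, frames (8)
6 -> fault, frames (8 6)
2 -> fault, frames (8 6 2)
8 -> hit
2 -> hit
8 -> hit
9 -> fault, evict 8, frames (6 2 9)
8 -> fault, evict 6, frames (2 9 8)
4 -> fault, evict 2, frames (9 8 4)
8 -> hit
0 -> fault, evict 9, frames (8 4 0)
6 -> fault, evict 8, frames (4 0 6)
Page faults: 8.

8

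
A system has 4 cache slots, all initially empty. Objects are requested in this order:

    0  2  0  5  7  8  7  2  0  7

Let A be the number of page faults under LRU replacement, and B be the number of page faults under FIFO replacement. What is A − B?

1

Under LRU: F F . F F F . F F . → 7 faults.
Under FIFO: F F . F F F . . F . → 6 faults.
A − B = 7 − 6 = 1.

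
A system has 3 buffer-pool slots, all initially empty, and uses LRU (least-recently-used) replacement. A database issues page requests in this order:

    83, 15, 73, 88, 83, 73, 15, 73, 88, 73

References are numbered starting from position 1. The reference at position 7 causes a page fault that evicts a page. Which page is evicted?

pos 1: 83 → fault, frames {83}
pos 2: 15 → fault, frames {83,15}
pos 3: 73 → fault, frames {83,15,73}
pos 4: 88 → fault, evict 83, frames {15,73,88}
pos 5: 83 → fault, evict 15, frames {73,88,83}
pos 6: 73 → hit
pos 7: 15 → fault, evict 88, frames {83,73,15}
At position 7, page 88 is evicted.

88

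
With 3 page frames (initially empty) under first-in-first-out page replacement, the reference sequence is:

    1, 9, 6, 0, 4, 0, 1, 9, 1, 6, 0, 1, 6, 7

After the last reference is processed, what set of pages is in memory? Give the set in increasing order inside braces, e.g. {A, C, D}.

1 → fault, frames [1]
9 → fault, frames [1, 9]
6 → fault, frames [1, 9, 6]
0 → fault, evict 1, frames [9, 6, 0]
4 → fault, evict 9, frames [6, 0, 4]
0 → hit
1 → fault, evict 6, frames [0, 4, 1]
9 → fault, evict 0, frames [4, 1, 9]
1 → hit
6 → fault, evict 4, frames [1, 9, 6]
0 → fault, evict 1, frames [9, 6, 0]
1 → fault, evict 9, frames [6, 0, 1]
6 → hit
7 → fault, evict 6, frames [0, 1, 7]

{0, 1, 7}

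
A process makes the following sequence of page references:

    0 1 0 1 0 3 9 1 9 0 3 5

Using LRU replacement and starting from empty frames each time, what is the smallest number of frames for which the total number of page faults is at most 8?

2

f=1: 12 faults
f=2: 8 faults
f=3: 8 faults
f=4: 5 faults
f=5: 5 faults
Smallest f with faults ≤ 8 is 2.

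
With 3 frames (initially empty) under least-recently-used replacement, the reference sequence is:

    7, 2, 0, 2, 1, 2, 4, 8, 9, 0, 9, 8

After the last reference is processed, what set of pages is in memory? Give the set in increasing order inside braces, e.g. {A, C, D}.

7 -> fault, frames {7}
2 -> fault, frames {7,2}
0 -> fault, frames {7,2,0}
2 -> hit
1 -> fault, evict 7, frames {0,2,1}
2 -> hit
4 -> fault, evict 0, frames {1,2,4}
8 -> fault, evict 1, frames {2,4,8}
9 -> fault, evict 2, frames {4,8,9}
0 -> fault, evict 4, frames {8,9,0}
9 -> hit
8 -> hit

{0, 8, 9}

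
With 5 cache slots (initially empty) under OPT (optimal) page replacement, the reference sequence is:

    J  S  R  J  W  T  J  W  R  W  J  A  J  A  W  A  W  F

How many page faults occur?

J → fault, frames [J]
S → fault, frames [J, S]
R → fault, frames [J, S, R]
J → hit
W → fault, frames [J, S, R, W]
T → fault, frames [J, S, R, W, T]
J → hit
W → hit
R → hit
W → hit
J → hit
A → fault, evict T, frames [J, S, R, W, A]
J → hit
A → hit
W → hit
A → hit
W → hit
F → fault, evict A, frames [J, S, R, W, F]
Page faults: 7.

7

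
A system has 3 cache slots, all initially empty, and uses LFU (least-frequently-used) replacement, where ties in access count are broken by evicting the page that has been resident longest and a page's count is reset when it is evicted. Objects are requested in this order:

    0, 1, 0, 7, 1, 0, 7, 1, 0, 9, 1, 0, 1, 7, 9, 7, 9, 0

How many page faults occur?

0: fault, frames {0}
1: fault, frames {0,1}
0: hit
7: fault, frames {0,1,7}
1: hit
0: hit
7: hit
1: hit
0: hit
9: fault, evict 7, frames {0,1,9}
1: hit
0: hit
1: hit
7: fault, evict 9, frames {0,1,7}
9: fault, evict 7, frames {0,1,9}
7: fault, evict 9, frames {0,1,7}
9: fault, evict 7, frames {0,1,9}
0: hit
Page faults: 8.

8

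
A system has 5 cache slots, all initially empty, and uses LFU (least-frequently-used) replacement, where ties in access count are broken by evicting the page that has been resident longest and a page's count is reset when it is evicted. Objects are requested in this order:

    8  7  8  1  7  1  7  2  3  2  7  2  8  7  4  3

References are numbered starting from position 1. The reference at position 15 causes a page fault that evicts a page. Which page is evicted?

3

pos 1: 8 -> miss, frames (8)
pos 2: 7 -> miss, frames (8 7)
pos 3: 8 -> hit
pos 4: 1 -> miss, frames (8 7 1)
pos 5: 7 -> hit
pos 6: 1 -> hit
pos 7: 7 -> hit
pos 8: 2 -> miss, frames (8 7 1 2)
pos 9: 3 -> miss, frames (8 7 1 2 3)
pos 10: 2 -> hit
pos 11: 7 -> hit
pos 12: 2 -> hit
pos 13: 8 -> hit
pos 14: 7 -> hit
pos 15: 4 -> miss, evict 3, frames (8 7 1 2 4)
At position 15, page 3 is evicted.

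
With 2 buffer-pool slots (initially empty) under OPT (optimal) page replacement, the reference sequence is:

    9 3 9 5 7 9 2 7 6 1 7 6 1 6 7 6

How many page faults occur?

9

9: miss, frames (9)
3: miss, frames (9 3)
9: hit
5: miss, evict 3, frames (9 5)
7: miss, evict 5, frames (9 7)
9: hit
2: miss, evict 9, frames (7 2)
7: hit
6: miss, evict 2, frames (7 6)
1: miss, evict 6, frames (7 1)
7: hit
6: miss, evict 7, frames (1 6)
1: hit
6: hit
7: miss, evict 1, frames (6 7)
6: hit
Page faults: 9.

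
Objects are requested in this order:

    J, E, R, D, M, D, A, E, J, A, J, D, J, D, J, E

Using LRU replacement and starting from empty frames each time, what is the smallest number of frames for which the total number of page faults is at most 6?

f=1: 16 faults
f=2: 11 faults
f=3: 10 faults
f=4: 8 faults
f=5: 7 faults
f=6: 6 faults
Smallest f with faults ≤ 6 is 6.

6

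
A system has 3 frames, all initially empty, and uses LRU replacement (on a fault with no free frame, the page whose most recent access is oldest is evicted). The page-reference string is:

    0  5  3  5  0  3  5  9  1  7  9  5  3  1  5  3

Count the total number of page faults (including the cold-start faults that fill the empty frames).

9

0 -> miss, frames (0)
5 -> miss, frames (0 5)
3 -> miss, frames (0 5 3)
5 -> hit
0 -> hit
3 -> hit
5 -> hit
9 -> miss, evict 0, frames (3 5 9)
1 -> miss, evict 3, frames (5 9 1)
7 -> miss, evict 5, frames (9 1 7)
9 -> hit
5 -> miss, evict 1, frames (7 9 5)
3 -> miss, evict 7, frames (9 5 3)
1 -> miss, evict 9, frames (5 3 1)
5 -> hit
3 -> hit
Page faults: 9.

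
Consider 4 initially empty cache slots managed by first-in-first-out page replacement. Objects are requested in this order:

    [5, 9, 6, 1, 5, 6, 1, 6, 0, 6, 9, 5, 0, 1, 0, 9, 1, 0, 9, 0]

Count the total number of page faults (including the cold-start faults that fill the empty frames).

5: fault, frames [5]
9: fault, frames [5, 9]
6: fault, frames [5, 9, 6]
1: fault, frames [5, 9, 6, 1]
5: hit
6: hit
1: hit
6: hit
0: fault, evict 5, frames [9, 6, 1, 0]
6: hit
9: hit
5: fault, evict 9, frames [6, 1, 0, 5]
0: hit
1: hit
0: hit
9: fault, evict 6, frames [1, 0, 5, 9]
1: hit
0: hit
9: hit
0: hit
Page faults: 7.

7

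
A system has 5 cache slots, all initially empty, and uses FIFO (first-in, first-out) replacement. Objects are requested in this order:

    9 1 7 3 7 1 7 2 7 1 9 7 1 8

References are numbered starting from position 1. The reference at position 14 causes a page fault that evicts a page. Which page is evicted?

pos 1: 9 -> fault, frames [9]
pos 2: 1 -> fault, frames [9, 1]
pos 3: 7 -> fault, frames [9, 1, 7]
pos 4: 3 -> fault, frames [9, 1, 7, 3]
pos 5: 7 -> hit
pos 6: 1 -> hit
pos 7: 7 -> hit
pos 8: 2 -> fault, frames [9, 1, 7, 3, 2]
pos 9: 7 -> hit
pos 10: 1 -> hit
pos 11: 9 -> hit
pos 12: 7 -> hit
pos 13: 1 -> hit
pos 14: 8 -> fault, evict 9, frames [1, 7, 3, 2, 8]
At position 14, page 9 is evicted.

9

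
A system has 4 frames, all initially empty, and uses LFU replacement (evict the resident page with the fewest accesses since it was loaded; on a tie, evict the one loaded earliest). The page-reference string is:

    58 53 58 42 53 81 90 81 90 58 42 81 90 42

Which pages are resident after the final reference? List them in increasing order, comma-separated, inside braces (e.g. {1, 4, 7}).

{42, 58, 81, 90}

58 → miss, frames [58]
53 → miss, frames [58, 53]
58 → hit
42 → miss, frames [58, 53, 42]
53 → hit
81 → miss, frames [58, 53, 42, 81]
90 → miss, evict 42, frames [58, 53, 81, 90]
81 → hit
90 → hit
58 → hit
42 → miss, evict 53, frames [58, 81, 90, 42]
81 → hit
90 → hit
42 → hit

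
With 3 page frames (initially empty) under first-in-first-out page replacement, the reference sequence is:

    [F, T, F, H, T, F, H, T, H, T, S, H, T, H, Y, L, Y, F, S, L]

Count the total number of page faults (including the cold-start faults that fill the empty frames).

F -> miss, frames {F}
T -> miss, frames {F,T}
F -> hit
H -> miss, frames {F,T,H}
T -> hit
F -> hit
H -> hit
T -> hit
H -> hit
T -> hit
S -> miss, evict F, frames {T,H,S}
H -> hit
T -> hit
H -> hit
Y -> miss, evict T, frames {H,S,Y}
L -> miss, evict H, frames {S,Y,L}
Y -> hit
F -> miss, evict S, frames {Y,L,F}
S -> miss, evict Y, frames {L,F,S}
L -> hit
Page faults: 8.

8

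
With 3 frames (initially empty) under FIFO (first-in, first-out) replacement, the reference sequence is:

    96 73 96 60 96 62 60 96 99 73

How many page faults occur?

7

96 → miss, frames [96]
73 → miss, frames [96, 73]
96 → hit
60 → miss, frames [96, 73, 60]
96 → hit
62 → miss, evict 96, frames [73, 60, 62]
60 → hit
96 → miss, evict 73, frames [60, 62, 96]
99 → miss, evict 60, frames [62, 96, 99]
73 → miss, evict 62, frames [96, 99, 73]
Page faults: 7.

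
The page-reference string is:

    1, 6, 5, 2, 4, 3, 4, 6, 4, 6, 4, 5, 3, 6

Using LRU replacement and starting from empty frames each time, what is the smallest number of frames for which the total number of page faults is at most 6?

f=1: 14 faults
f=2: 10 faults
f=3: 10 faults
f=4: 8 faults
f=5: 6 faults
f=6: 6 faults
Smallest f with faults ≤ 6 is 5.

5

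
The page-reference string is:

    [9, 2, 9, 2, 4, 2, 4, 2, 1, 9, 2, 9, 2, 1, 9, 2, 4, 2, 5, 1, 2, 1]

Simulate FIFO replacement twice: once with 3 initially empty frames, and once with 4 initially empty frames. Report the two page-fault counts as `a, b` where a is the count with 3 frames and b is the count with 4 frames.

3 frames: F F . . F . . . F F F . . . . . F . F F F . → 10 faults.
4 frames: F F . . F . . . F . . . . . . . . . F . . . → 5 faults.
5 < 10: adding a frame reduced faults, as is typical.

10, 5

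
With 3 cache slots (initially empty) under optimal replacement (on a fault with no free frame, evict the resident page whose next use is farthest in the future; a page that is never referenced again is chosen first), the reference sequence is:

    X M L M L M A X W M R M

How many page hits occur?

X → fault, frames [X]
M → fault, frames [X, M]
L → fault, frames [X, M, L]
M → hit
L → hit
M → hit
A → fault, evict L, frames [X, M, A]
X → hit
W → fault, evict A, frames [X, M, W]
M → hit
R → fault, evict W, frames [X, M, R]
M → hit
Hits: 6.

6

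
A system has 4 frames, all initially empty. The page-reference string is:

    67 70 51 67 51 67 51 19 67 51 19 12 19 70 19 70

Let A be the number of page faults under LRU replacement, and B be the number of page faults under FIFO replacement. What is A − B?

1

Under LRU: F F F . . . . F . . . F . F . . → 6 faults.
Under FIFO: F F F . . . . F . . . F . . . . → 5 faults.
A − B = 6 − 5 = 1.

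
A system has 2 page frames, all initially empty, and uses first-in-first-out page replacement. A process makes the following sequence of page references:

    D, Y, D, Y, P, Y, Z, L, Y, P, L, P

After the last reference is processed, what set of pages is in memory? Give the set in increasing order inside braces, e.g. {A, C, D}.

D → fault, frames [D]
Y → fault, frames [D, Y]
D → hit
Y → hit
P → fault, evict D, frames [Y, P]
Y → hit
Z → fault, evict Y, frames [P, Z]
L → fault, evict P, frames [Z, L]
Y → fault, evict Z, frames [L, Y]
P → fault, evict L, frames [Y, P]
L → fault, evict Y, frames [P, L]
P → hit

{L, P}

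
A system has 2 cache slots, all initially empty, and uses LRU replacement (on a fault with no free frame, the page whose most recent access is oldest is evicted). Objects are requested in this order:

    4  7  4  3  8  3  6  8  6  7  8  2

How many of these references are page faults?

4: fault, frames {4}
7: fault, frames {4,7}
4: hit
3: fault, evict 7, frames {4,3}
8: fault, evict 4, frames {3,8}
3: hit
6: fault, evict 8, frames {3,6}
8: fault, evict 3, frames {6,8}
6: hit
7: fault, evict 8, frames {6,7}
8: fault, evict 6, frames {7,8}
2: fault, evict 7, frames {8,2}
Page faults: 9.

9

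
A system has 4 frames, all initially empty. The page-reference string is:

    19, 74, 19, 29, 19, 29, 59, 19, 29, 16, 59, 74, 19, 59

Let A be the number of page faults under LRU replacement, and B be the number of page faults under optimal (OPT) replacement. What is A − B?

Under LRU: F F . F . . F . . F . F F . → 7 faults.
Under OPT: F F . F . . F . . F . . . . → 5 faults.
A − B = 7 − 5 = 2.

2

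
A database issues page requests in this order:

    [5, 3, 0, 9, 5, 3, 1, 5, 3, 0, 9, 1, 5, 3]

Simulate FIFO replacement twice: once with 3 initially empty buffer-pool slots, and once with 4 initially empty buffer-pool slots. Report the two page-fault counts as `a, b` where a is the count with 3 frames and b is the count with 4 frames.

11, 12

3 frames: F F F F F F F . . F F . F F → 11 faults.
4 frames: F F F F . . F F F F F F F F → 12 faults.
12 > 11: adding a frame increased faults — Belady's anomaly.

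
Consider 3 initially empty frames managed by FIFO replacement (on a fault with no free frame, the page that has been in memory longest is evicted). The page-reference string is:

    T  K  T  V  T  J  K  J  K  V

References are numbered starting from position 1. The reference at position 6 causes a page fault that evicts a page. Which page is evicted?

pos 1: T → fault, frames {T}
pos 2: K → fault, frames {T,K}
pos 3: T → hit
pos 4: V → fault, frames {T,K,V}
pos 5: T → hit
pos 6: J → fault, evict T, frames {K,V,J}
At position 6, page T is evicted.

T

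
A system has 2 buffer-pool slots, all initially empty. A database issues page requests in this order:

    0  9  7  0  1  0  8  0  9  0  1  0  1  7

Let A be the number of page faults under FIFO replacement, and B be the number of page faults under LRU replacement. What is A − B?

Under FIFO: F F F F F . F F F . F F . F → 11 faults.
Under LRU: F F F F F . F . F . F . . F → 9 faults.
A − B = 11 − 9 = 2.

2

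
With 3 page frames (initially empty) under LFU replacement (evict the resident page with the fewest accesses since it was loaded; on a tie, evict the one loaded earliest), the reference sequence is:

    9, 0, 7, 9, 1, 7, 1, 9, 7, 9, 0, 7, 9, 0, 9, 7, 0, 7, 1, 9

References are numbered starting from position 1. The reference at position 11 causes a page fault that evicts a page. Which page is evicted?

pos 1: 9: fault, frames (9)
pos 2: 0: fault, frames (9 0)
pos 3: 7: fault, frames (9 0 7)
pos 4: 9: hit
pos 5: 1: fault, evict 0, frames (9 7 1)
pos 6: 7: hit
pos 7: 1: hit
pos 8: 9: hit
pos 9: 7: hit
pos 10: 9: hit
pos 11: 0: fault, evict 1, frames (9 7 0)
At position 11, page 1 is evicted.

1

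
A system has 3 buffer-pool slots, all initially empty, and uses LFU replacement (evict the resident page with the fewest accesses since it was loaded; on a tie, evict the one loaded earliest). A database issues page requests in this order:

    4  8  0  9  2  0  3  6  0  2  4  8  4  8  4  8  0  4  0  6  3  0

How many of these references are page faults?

12

4 → fault, frames [4]
8 → fault, frames [4, 8]
0 → fault, frames [4, 8, 0]
9 → fault, evict 4, frames [8, 0, 9]
2 → fault, evict 8, frames [0, 9, 2]
0 → hit
3 → fault, evict 9, frames [0, 2, 3]
6 → fault, evict 2, frames [0, 3, 6]
0 → hit
2 → fault, evict 3, frames [0, 6, 2]
4 → fault, evict 6, frames [0, 2, 4]
8 → fault, evict 2, frames [0, 4, 8]
4 → hit
8 → hit
4 → hit
8 → hit
0 → hit
4 → hit
0 → hit
6 → fault, evict 8, frames [0, 4, 6]
3 → fault, evict 6, frames [0, 4, 3]
0 → hit
Page faults: 12.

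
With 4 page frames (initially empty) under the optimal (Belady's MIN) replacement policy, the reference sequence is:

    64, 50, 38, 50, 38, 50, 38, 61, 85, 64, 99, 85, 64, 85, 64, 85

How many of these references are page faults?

64 → miss, frames [64]
50 → miss, frames [64, 50]
38 → miss, frames [64, 50, 38]
50 → hit
38 → hit
50 → hit
38 → hit
61 → miss, frames [64, 50, 38, 61]
85 → miss, evict 61, frames [64, 50, 38, 85]
64 → hit
99 → miss, evict 38, frames [64, 50, 85, 99]
85 → hit
64 → hit
85 → hit
64 → hit
85 → hit
Page faults: 6.

6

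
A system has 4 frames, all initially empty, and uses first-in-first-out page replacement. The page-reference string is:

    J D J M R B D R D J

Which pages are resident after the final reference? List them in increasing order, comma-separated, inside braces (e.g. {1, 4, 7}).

J: miss, frames (J)
D: miss, frames (J D)
J: hit
M: miss, frames (J D M)
R: miss, frames (J D M R)
B: miss, evict J, frames (D M R B)
D: hit
R: hit
D: hit
J: miss, evict D, frames (M R B J)

{B, J, M, R}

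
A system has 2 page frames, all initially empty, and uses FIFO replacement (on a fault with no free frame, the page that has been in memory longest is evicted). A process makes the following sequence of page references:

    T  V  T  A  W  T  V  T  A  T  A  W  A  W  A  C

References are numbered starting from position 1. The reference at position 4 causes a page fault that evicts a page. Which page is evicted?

T

pos 1: T: miss, frames [T]
pos 2: V: miss, frames [T, V]
pos 3: T: hit
pos 4: A: miss, evict T, frames [V, A]
At position 4, page T is evicted.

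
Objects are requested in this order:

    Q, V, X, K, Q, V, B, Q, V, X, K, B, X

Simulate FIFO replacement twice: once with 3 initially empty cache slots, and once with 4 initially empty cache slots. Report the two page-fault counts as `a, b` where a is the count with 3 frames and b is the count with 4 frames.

9, 10

3 frames: F F F F F F F . . F F . . → 9 faults.
4 frames: F F F F . . F F F F F F . → 10 faults.
10 > 9: adding a frame increased faults — Belady's anomaly.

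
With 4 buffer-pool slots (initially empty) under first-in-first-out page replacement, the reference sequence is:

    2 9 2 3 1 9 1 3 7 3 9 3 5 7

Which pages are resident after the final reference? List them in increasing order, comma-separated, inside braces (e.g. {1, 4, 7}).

{1, 3, 5, 7}

2 → fault, frames {2}
9 → fault, frames {2,9}
2 → hit
3 → fault, frames {2,9,3}
1 → fault, frames {2,9,3,1}
9 → hit
1 → hit
3 → hit
7 → fault, evict 2, frames {9,3,1,7}
3 → hit
9 → hit
3 → hit
5 → fault, evict 9, frames {3,1,7,5}
7 → hit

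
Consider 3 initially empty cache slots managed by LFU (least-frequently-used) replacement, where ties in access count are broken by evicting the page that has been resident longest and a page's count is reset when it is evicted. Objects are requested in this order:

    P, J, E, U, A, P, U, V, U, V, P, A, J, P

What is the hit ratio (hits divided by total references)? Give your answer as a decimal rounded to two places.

P -> fault, frames (P)
J -> fault, frames (P J)
E -> fault, frames (P J E)
U -> fault, evict P, frames (J E U)
A -> fault, evict J, frames (E U A)
P -> fault, evict E, frames (U A P)
U -> hit
V -> fault, evict A, frames (U P V)
U -> hit
V -> hit
P -> hit
A -> fault, evict P, frames (U V A)
J -> fault, evict A, frames (U V J)
P -> fault, evict J, frames (U V P)
Hits: 4 of 14 references → 4/14 = 0.2857.

0.29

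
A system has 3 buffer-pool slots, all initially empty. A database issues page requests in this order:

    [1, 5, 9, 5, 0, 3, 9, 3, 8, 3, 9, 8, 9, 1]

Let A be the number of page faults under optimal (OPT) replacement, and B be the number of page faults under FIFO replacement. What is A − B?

-1

Under OPT: F F F . F F . . F . . . . F → 7 faults.
Under FIFO: F F F . F F . . F . F . . F → 8 faults.
A − B = 7 − 8 = -1.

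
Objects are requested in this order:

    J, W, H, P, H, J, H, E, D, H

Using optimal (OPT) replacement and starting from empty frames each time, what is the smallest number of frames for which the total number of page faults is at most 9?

f=1: 10 faults
f=2: 7 faults
f=3: 6 faults
f=4: 6 faults
f=5: 6 faults
f=6: 6 faults
Smallest f with faults ≤ 9 is 2.

2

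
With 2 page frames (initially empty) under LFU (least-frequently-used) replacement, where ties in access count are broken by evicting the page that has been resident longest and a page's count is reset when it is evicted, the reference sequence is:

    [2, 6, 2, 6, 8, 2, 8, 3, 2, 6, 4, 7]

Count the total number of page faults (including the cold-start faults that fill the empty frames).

9

2: fault, frames [2]
6: fault, frames [2, 6]
2: hit
6: hit
8: fault, evict 2, frames [6, 8]
2: fault, evict 8, frames [6, 2]
8: fault, evict 2, frames [6, 8]
3: fault, evict 8, frames [6, 3]
2: fault, evict 3, frames [6, 2]
6: hit
4: fault, evict 2, frames [6, 4]
7: fault, evict 4, frames [6, 7]
Page faults: 9.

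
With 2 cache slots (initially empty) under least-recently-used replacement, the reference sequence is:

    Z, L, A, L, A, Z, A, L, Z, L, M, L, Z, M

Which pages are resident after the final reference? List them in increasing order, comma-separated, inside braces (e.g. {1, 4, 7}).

{M, Z}

Z → miss, frames [Z]
L → miss, frames [Z, L]
A → miss, evict Z, frames [L, A]
L → hit
A → hit
Z → miss, evict L, frames [A, Z]
A → hit
L → miss, evict Z, frames [A, L]
Z → miss, evict A, frames [L, Z]
L → hit
M → miss, evict Z, frames [L, M]
L → hit
Z → miss, evict M, frames [L, Z]
M → miss, evict L, frames [Z, M]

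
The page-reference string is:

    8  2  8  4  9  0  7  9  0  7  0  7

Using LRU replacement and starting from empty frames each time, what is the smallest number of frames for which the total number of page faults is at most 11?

2

f=1: 12 faults
f=2: 9 faults
f=3: 6 faults
f=4: 6 faults
f=5: 6 faults
f=6: 6 faults
Smallest f with faults ≤ 11 is 2.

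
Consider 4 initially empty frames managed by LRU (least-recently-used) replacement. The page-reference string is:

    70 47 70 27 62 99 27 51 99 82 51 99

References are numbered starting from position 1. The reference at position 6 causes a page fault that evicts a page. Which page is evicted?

47

pos 1: 70: miss, frames {70}
pos 2: 47: miss, frames {70,47}
pos 3: 70: hit
pos 4: 27: miss, frames {47,70,27}
pos 5: 62: miss, frames {47,70,27,62}
pos 6: 99: miss, evict 47, frames {70,27,62,99}
At position 6, page 47 is evicted.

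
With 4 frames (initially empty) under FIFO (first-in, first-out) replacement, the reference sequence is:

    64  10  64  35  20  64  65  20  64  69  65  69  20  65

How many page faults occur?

7

64 -> miss, frames {64}
10 -> miss, frames {64,10}
64 -> hit
35 -> miss, frames {64,10,35}
20 -> miss, frames {64,10,35,20}
64 -> hit
65 -> miss, evict 64, frames {10,35,20,65}
20 -> hit
64 -> miss, evict 10, frames {35,20,65,64}
69 -> miss, evict 35, frames {20,65,64,69}
65 -> hit
69 -> hit
20 -> hit
65 -> hit
Page faults: 7.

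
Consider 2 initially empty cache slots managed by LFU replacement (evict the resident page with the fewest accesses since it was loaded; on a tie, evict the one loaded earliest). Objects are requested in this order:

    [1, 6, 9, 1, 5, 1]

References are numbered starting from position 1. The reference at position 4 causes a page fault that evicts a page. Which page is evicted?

6

pos 1: 1 → fault, frames (1)
pos 2: 6 → fault, frames (1 6)
pos 3: 9 → fault, evict 1, frames (6 9)
pos 4: 1 → fault, evict 6, frames (9 1)
At position 4, page 6 is evicted.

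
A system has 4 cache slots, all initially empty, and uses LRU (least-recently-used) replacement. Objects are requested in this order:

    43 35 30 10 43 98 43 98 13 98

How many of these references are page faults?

43 -> fault, frames {43}
35 -> fault, frames {43,35}
30 -> fault, frames {43,35,30}
10 -> fault, frames {43,35,30,10}
43 -> hit
98 -> fault, evict 35, frames {30,10,43,98}
43 -> hit
98 -> hit
13 -> fault, evict 30, frames {10,43,98,13}
98 -> hit
Page faults: 6.

6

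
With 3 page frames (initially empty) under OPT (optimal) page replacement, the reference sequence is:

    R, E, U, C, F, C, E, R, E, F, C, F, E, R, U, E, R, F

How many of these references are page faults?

R: fault, frames (R)
E: fault, frames (R E)
U: fault, frames (R E U)
C: fault, evict U, frames (R E C)
F: fault, evict R, frames (E C F)
C: hit
E: hit
R: fault, evict C, frames (E F R)
E: hit
F: hit
C: fault, evict R, frames (E F C)
F: hit
E: hit
R: fault, evict C, frames (E F R)
U: fault, evict F, frames (E R U)
E: hit
R: hit
F: fault, evict U, frames (E R F)
Page faults: 10.

10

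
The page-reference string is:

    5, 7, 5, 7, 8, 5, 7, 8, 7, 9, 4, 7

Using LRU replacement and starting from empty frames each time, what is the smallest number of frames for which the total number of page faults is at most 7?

f=1: 12 faults
f=2: 9 faults
f=3: 5 faults
f=4: 5 faults
f=5: 5 faults
Smallest f with faults ≤ 7 is 3.

3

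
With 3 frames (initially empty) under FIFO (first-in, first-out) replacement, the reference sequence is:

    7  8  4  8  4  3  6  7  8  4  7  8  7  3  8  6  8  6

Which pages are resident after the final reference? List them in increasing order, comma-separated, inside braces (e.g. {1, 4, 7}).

{3, 6, 8}

7 → fault, frames (7)
8 → fault, frames (7 8)
4 → fault, frames (7 8 4)
8 → hit
4 → hit
3 → fault, evict 7, frames (8 4 3)
6 → fault, evict 8, frames (4 3 6)
7 → fault, evict 4, frames (3 6 7)
8 → fault, evict 3, frames (6 7 8)
4 → fault, evict 6, frames (7 8 4)
7 → hit
8 → hit
7 → hit
3 → fault, evict 7, frames (8 4 3)
8 → hit
6 → fault, evict 8, frames (4 3 6)
8 → fault, evict 4, frames (3 6 8)
6 → hit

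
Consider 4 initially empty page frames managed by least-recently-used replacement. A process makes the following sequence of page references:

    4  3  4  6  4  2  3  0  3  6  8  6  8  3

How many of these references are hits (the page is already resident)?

4: fault, frames [4]
3: fault, frames [4, 3]
4: hit
6: fault, frames [3, 4, 6]
4: hit
2: fault, frames [3, 6, 4, 2]
3: hit
0: fault, evict 6, frames [4, 2, 3, 0]
3: hit
6: fault, evict 4, frames [2, 0, 3, 6]
8: fault, evict 2, frames [0, 3, 6, 8]
6: hit
8: hit
3: hit
Hits: 7.

7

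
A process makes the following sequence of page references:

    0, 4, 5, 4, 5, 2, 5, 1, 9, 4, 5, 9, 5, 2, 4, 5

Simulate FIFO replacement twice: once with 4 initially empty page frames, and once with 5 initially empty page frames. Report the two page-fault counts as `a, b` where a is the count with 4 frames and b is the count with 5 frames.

4 frames: F F F . . F . F F F F . . F . . → 9 faults.
5 frames: F F F . . F . F F . . . . . . . → 6 faults.
6 < 9: adding a frame reduced faults, as is typical.

9, 6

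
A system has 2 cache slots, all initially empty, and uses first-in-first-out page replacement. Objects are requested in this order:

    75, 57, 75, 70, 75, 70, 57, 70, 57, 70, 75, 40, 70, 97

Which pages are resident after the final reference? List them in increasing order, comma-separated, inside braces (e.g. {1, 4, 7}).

{70, 97}

75 → miss, frames [75]
57 → miss, frames [75, 57]
75 → hit
70 → miss, evict 75, frames [57, 70]
75 → miss, evict 57, frames [70, 75]
70 → hit
57 → miss, evict 70, frames [75, 57]
70 → miss, evict 75, frames [57, 70]
57 → hit
70 → hit
75 → miss, evict 57, frames [70, 75]
40 → miss, evict 70, frames [75, 40]
70 → miss, evict 75, frames [40, 70]
97 → miss, evict 40, frames [70, 97]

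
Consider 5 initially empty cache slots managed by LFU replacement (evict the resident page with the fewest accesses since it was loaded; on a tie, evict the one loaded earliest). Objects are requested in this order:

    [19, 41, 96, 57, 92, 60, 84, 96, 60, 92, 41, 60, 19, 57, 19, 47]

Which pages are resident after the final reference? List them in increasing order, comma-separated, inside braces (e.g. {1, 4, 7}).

{19, 47, 60, 92, 96}

19 → fault, frames {19}
41 → fault, frames {19,41}
96 → fault, frames {19,41,96}
57 → fault, frames {19,41,96,57}
92 → fault, frames {19,41,96,57,92}
60 → fault, evict 19, frames {41,96,57,92,60}
84 → fault, evict 41, frames {96,57,92,60,84}
96 → hit
60 → hit
92 → hit
41 → fault, evict 57, frames {96,92,60,84,41}
60 → hit
19 → fault, evict 84, frames {96,92,60,41,19}
57 → fault, evict 41, frames {96,92,60,19,57}
19 → hit
47 → fault, evict 57, frames {96,92,60,19,47}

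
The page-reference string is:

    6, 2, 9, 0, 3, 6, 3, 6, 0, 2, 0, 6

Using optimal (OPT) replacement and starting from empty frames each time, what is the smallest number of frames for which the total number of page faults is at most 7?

f=1: 12 faults
f=2: 8 faults
f=3: 6 faults
f=4: 5 faults
f=5: 5 faults
Smallest f with faults ≤ 7 is 3.

3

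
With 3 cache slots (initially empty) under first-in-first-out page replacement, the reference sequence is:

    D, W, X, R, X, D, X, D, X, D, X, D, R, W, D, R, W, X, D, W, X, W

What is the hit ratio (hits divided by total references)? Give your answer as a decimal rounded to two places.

D: fault, frames (D)
W: fault, frames (D W)
X: fault, frames (D W X)
R: fault, evict D, frames (W X R)
X: hit
D: fault, evict W, frames (X R D)
X: hit
D: hit
X: hit
D: hit
X: hit
D: hit
R: hit
W: fault, evict X, frames (R D W)
D: hit
R: hit
W: hit
X: fault, evict R, frames (D W X)
D: hit
W: hit
X: hit
W: hit
Hits: 15 of 22 references → 15/22 = 0.6818.

0.68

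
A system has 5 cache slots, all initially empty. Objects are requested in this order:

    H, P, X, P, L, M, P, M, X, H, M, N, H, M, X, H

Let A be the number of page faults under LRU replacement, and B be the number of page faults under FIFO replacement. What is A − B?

-1

Under LRU: F F F . F F . . . . . F . . . . → 6 faults.
Under FIFO: F F F . F F . . . . . F F . . . → 7 faults.
A − B = 6 − 7 = -1.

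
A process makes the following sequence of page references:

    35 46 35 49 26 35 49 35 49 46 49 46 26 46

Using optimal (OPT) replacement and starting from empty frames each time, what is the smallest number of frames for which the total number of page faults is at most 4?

4

f=1: 14 faults
f=2: 7 faults
f=3: 5 faults
f=4: 4 faults
Smallest f with faults ≤ 4 is 4.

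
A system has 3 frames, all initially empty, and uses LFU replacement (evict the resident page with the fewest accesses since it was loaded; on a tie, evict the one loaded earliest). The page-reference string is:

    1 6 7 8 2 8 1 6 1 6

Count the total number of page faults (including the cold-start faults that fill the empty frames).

1: fault, frames (1)
6: fault, frames (1 6)
7: fault, frames (1 6 7)
8: fault, evict 1, frames (6 7 8)
2: fault, evict 6, frames (7 8 2)
8: hit
1: fault, evict 7, frames (8 2 1)
6: fault, evict 2, frames (8 1 6)
1: hit
6: hit
Page faults: 7.

7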